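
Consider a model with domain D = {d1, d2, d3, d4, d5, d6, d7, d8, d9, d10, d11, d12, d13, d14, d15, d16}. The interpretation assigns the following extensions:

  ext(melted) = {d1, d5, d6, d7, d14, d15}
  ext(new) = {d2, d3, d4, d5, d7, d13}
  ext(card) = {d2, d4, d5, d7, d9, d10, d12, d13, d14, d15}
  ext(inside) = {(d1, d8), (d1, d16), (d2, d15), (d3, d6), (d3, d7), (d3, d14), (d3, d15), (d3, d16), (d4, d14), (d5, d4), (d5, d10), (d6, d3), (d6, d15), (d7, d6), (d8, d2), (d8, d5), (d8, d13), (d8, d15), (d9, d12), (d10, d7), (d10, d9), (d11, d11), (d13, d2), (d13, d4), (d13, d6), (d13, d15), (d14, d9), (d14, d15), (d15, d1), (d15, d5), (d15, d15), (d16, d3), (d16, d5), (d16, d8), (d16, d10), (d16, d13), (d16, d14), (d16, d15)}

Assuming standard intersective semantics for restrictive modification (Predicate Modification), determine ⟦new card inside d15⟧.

{d2, d13}

⟦inside d15⟧ = {x : ⟨x, d15⟩ ∈ ⟦inside⟧} = {d2, d3, d6, d8, d13, d14, d15, d16}
⟦card⟧ = {d2, d4, d5, d7, d9, d10, d12, d13, d14, d15}
… ∩ ⟦inside d15⟧ = {d2, d4, d5, d7, d9, d10, d12, d13, d14, d15} ∩ {d2, d3, d6, d8, d13, d14, d15, d16} = {d2, d13, d14, d15}
… ∩ ⟦new⟧ = {d2, d13, d14, d15} ∩ {d2, d3, d4, d5, d7, d13} = {d2, d13}
So ⟦new card inside d15⟧ = {d2, d13}.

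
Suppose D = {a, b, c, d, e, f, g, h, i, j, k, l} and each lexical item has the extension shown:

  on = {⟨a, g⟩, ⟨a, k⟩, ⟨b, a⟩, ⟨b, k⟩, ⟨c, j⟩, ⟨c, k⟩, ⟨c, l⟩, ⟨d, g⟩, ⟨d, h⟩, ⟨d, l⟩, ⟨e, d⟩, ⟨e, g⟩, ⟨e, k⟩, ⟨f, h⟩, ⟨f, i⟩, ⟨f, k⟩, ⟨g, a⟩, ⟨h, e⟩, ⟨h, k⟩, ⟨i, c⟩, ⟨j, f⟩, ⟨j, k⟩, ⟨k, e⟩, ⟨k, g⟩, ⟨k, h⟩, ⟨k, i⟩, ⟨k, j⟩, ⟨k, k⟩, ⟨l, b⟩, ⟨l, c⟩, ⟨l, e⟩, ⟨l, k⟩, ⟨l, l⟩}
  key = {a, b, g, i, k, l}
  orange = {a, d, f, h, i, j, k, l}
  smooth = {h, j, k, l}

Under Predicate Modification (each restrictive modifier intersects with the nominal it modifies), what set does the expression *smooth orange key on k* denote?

⟦on k⟧ = {x : ⟨x, k⟩ ∈ ⟦on⟧} = {a, b, c, e, f, h, j, k, l}
⟦key⟧ = {a, b, g, i, k, l}
… ∩ ⟦on k⟧ = {a, b, g, i, k, l} ∩ {a, b, c, e, f, h, j, k, l} = {a, b, k, l}
… ∩ ⟦smooth⟧ = {a, b, k, l} ∩ {h, j, k, l} = {k, l}
… ∩ ⟦orange⟧ = {k, l} ∩ {a, d, f, h, i, j, k, l} = {k, l}
So ⟦smooth orange key on k⟧ = {k, l}.

{k, l}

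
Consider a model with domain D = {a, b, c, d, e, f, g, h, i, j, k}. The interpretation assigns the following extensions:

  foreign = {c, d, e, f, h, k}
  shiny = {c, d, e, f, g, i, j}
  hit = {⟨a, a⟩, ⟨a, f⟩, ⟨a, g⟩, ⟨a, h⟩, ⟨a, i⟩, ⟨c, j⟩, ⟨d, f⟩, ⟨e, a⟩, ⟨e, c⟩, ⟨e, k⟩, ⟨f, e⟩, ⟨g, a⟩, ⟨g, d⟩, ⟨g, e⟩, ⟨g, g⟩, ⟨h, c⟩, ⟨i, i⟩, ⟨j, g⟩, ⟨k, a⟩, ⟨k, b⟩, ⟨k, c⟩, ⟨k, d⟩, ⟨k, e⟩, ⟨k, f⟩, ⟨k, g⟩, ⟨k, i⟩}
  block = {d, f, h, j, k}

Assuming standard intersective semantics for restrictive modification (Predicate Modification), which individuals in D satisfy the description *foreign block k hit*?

{d, f}

⟦k hit⟧ = {x : ⟨k, x⟩ ∈ ⟦hit⟧} = {a, b, c, d, e, f, g, i}
⟦block⟧ = {d, f, h, j, k}
… ∩ ⟦k hit⟧ = {d, f, h, j, k} ∩ {a, b, c, d, e, f, g, i} = {d, f}
… ∩ ⟦foreign⟧ = {d, f} ∩ {c, d, e, f, h, k} = {d, f}
So ⟦foreign block k hit⟧ = {d, f}.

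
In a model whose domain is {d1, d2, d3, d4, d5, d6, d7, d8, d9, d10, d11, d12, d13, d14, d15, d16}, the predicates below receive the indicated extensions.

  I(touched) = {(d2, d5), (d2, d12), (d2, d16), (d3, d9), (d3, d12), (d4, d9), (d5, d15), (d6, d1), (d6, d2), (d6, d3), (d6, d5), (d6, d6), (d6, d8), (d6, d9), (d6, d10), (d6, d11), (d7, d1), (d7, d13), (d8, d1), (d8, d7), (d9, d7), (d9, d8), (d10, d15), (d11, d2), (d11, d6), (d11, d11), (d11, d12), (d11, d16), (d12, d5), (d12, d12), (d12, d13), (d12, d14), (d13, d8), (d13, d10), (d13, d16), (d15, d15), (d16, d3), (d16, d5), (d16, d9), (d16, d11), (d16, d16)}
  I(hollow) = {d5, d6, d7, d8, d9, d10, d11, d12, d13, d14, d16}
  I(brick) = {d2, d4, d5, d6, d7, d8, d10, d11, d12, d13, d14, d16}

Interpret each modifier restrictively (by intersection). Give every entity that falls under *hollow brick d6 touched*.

⟦d6 touched⟧ = {x : ⟨d6, x⟩ ∈ ⟦touched⟧} = {d1, d2, d3, d5, d6, d8, d9, d10, d11}
⟦brick⟧ = {d2, d4, d5, d6, d7, d8, d10, d11, d12, d13, d14, d16}
… ∩ ⟦d6 touched⟧ = {d2, d4, d5, d6, d7, d8, d10, d11, d12, d13, d14, d16} ∩ {d1, d2, d3, d5, d6, d8, d9, d10, d11} = {d2, d5, d6, d8, d10, d11}
… ∩ ⟦hollow⟧ = {d2, d5, d6, d8, d10, d11} ∩ {d5, d6, d7, d8, d9, d10, d11, d12, d13, d14, d16} = {d5, d6, d8, d10, d11}
So ⟦hollow brick d6 touched⟧ = {d5, d6, d8, d10, d11}.

{d5, d6, d8, d10, d11}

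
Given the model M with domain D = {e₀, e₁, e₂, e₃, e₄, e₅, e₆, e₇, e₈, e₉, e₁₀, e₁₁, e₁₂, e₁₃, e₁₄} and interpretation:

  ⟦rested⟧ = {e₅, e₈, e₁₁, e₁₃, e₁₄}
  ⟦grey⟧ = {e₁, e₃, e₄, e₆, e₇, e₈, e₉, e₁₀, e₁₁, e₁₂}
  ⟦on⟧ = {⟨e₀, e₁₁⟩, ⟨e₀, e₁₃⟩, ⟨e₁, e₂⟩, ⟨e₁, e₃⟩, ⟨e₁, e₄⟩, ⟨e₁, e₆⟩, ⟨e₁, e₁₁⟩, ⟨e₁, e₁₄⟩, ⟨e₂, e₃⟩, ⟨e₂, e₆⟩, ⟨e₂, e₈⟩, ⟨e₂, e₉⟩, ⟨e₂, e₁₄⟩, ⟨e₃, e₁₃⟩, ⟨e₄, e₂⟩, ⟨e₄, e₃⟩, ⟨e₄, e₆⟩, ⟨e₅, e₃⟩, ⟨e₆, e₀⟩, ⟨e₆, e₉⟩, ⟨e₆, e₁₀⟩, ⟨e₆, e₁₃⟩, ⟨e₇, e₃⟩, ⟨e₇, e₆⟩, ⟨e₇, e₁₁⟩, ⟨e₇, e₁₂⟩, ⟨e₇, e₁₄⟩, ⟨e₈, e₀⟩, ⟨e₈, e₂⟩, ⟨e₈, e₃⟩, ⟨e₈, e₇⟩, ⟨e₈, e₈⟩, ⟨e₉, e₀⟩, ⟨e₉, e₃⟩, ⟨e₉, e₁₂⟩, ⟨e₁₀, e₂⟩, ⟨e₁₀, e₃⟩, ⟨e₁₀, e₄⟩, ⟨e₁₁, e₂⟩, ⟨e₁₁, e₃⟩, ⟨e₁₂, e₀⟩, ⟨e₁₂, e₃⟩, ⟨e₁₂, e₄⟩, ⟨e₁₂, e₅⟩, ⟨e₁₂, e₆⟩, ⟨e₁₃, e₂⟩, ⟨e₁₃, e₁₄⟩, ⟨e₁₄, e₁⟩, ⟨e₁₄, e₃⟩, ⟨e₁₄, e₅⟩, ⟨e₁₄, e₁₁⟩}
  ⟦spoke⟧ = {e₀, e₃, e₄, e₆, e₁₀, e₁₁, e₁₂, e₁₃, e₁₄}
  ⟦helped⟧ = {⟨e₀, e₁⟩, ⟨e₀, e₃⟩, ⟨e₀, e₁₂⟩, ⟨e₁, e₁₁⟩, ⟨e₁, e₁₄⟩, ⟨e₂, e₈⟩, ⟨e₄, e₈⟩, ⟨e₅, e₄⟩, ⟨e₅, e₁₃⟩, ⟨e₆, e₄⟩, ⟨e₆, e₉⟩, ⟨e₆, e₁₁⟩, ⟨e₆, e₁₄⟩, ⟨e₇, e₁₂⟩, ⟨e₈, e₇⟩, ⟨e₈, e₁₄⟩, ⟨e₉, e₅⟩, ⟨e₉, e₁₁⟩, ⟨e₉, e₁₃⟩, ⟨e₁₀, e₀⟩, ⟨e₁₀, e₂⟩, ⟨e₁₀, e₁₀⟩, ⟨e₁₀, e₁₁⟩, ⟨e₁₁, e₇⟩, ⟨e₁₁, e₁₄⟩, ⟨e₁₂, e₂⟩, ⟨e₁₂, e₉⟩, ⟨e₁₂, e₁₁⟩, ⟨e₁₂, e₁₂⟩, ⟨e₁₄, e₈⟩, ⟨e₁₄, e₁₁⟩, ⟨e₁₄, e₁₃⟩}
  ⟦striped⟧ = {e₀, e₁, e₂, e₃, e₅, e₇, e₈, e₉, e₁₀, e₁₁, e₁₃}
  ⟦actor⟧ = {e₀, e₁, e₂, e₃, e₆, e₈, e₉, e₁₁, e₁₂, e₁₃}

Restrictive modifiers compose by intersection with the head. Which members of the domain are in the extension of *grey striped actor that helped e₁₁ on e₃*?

⟦that helped e₁₁⟧ = {x : ⟨x, e₁₁⟩ ∈ ⟦helped⟧} = {e₁, e₆, e₉, e₁₀, e₁₂, e₁₄}
⟦on e₃⟧ = {x : ⟨x, e₃⟩ ∈ ⟦on⟧} = {e₁, e₂, e₄, e₅, e₇, e₈, e₉, e₁₀, e₁₁, e₁₂, e₁₄}
⟦actor⟧ = {e₀, e₁, e₂, e₃, e₆, e₈, e₉, e₁₁, e₁₂, e₁₃}
… ∩ ⟦that helped e₁₁⟧ = {e₀, e₁, e₂, e₃, e₆, e₈, e₉, e₁₁, e₁₂, e₁₃} ∩ {e₁, e₆, e₉, e₁₀, e₁₂, e₁₄} = {e₁, e₆, e₉, e₁₂}
… ∩ ⟦on e₃⟧ = {e₁, e₆, e₉, e₁₂} ∩ {e₁, e₂, e₄, e₅, e₇, e₈, e₉, e₁₀, e₁₁, e₁₂, e₁₄} = {e₁, e₉, e₁₂}
… ∩ ⟦grey⟧ = {e₁, e₉, e₁₂} ∩ {e₁, e₃, e₄, e₆, e₇, e₈, e₉, e₁₀, e₁₁, e₁₂} = {e₁, e₉, e₁₂}
… ∩ ⟦striped⟧ = {e₁, e₉, e₁₂} ∩ {e₀, e₁, e₂, e₃, e₅, e₇, e₈, e₉, e₁₀, e₁₁, e₁₃} = {e₁, e₉}
So ⟦grey striped actor that helped e₁₁ on e₃⟧ = {e₁, e₉}.

{e₁, e₉}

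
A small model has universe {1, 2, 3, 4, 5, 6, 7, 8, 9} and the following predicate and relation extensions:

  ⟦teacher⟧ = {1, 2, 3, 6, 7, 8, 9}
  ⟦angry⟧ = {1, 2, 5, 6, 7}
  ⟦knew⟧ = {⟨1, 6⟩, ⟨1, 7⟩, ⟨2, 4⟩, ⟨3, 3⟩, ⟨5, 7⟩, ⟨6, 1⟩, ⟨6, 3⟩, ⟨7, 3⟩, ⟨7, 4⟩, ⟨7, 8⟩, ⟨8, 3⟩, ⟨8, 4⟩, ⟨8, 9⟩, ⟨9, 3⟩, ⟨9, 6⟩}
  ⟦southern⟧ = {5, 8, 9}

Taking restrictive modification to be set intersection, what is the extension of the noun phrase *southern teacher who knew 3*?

⟦who knew 3⟧ = {x : ⟨x, 3⟩ ∈ ⟦knew⟧} = {3, 6, 7, 8, 9}
⟦teacher⟧ = {1, 2, 3, 6, 7, 8, 9}
… ∩ ⟦who knew 3⟧ = {1, 2, 3, 6, 7, 8, 9} ∩ {3, 6, 7, 8, 9} = {3, 6, 7, 8, 9}
… ∩ ⟦southern⟧ = {3, 6, 7, 8, 9} ∩ {5, 8, 9} = {8, 9}
So ⟦southern teacher who knew 3⟧ = {8, 9}.

{8, 9}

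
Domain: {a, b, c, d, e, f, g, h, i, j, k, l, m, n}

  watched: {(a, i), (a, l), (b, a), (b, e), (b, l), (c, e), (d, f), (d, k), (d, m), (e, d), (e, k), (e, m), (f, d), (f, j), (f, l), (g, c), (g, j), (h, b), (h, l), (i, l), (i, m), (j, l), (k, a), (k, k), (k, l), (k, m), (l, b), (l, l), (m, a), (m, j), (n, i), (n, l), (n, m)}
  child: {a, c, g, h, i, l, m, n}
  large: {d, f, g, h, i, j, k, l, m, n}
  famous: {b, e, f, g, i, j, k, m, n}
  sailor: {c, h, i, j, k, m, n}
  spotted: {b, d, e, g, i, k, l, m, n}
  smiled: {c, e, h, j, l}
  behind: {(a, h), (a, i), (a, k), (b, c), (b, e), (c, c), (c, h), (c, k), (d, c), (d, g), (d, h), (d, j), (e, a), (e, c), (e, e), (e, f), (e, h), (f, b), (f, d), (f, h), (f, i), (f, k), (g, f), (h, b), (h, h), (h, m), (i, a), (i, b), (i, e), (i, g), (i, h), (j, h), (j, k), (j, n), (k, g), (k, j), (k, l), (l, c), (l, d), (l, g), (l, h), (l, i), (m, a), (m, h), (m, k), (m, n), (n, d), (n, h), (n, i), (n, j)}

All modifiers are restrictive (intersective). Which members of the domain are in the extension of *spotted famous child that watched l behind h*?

⟦that watched l⟧ = {x : ⟨x, l⟩ ∈ ⟦watched⟧} = {a, b, f, h, i, j, k, l, n}
⟦behind h⟧ = {x : ⟨x, h⟩ ∈ ⟦behind⟧} = {a, c, d, e, f, h, i, j, l, m, n}
⟦child⟧ = {a, c, g, h, i, l, m, n}
… ∩ ⟦that watched l⟧ = {a, c, g, h, i, l, m, n} ∩ {a, b, f, h, i, j, k, l, n} = {a, h, i, l, n}
… ∩ ⟦behind h⟧ = {a, h, i, l, n} ∩ {a, c, d, e, f, h, i, j, l, m, n} = {a, h, i, l, n}
… ∩ ⟦spotted⟧ = {a, h, i, l, n} ∩ {b, d, e, g, i, k, l, m, n} = {i, l, n}
… ∩ ⟦famous⟧ = {i, l, n} ∩ {b, e, f, g, i, j, k, m, n} = {i, n}
So ⟦spotted famous child that watched l behind h⟧ = {i, n}.

{i, n}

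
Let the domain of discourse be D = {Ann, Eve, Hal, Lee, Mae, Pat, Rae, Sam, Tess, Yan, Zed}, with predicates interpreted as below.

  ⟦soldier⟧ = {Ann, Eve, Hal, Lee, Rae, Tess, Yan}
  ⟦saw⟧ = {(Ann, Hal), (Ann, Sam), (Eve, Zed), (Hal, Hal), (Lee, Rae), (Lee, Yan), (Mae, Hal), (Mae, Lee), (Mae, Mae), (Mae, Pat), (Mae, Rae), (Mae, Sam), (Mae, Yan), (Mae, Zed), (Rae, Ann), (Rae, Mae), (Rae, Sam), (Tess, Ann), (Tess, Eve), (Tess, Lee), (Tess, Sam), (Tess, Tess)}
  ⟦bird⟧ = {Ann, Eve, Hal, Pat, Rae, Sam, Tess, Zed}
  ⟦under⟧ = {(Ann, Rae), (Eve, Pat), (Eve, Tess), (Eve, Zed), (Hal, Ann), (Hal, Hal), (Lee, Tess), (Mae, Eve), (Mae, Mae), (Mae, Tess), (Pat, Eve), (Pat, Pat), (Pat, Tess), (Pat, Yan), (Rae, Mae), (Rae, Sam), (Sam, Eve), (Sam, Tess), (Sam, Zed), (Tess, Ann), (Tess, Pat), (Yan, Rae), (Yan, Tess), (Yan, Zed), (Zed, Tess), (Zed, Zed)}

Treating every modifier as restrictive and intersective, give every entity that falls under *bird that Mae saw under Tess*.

{Pat, Sam, Zed}

⟦that Mae saw⟧ = {x : ⟨Mae, x⟩ ∈ ⟦saw⟧} = {Hal, Lee, Mae, Pat, Rae, Sam, Yan, Zed}
⟦under Tess⟧ = {x : ⟨x, Tess⟩ ∈ ⟦under⟧} = {Eve, Lee, Mae, Pat, Sam, Yan, Zed}
⟦bird⟧ = {Ann, Eve, Hal, Pat, Rae, Sam, Tess, Zed}
… ∩ ⟦that Mae saw⟧ = {Ann, Eve, Hal, Pat, Rae, Sam, Tess, Zed} ∩ {Hal, Lee, Mae, Pat, Rae, Sam, Yan, Zed} = {Hal, Pat, Rae, Sam, Zed}
… ∩ ⟦under Tess⟧ = {Hal, Pat, Rae, Sam, Zed} ∩ {Eve, Lee, Mae, Pat, Sam, Yan, Zed} = {Pat, Sam, Zed}
So ⟦bird that Mae saw under Tess⟧ = {Pat, Sam, Zed}.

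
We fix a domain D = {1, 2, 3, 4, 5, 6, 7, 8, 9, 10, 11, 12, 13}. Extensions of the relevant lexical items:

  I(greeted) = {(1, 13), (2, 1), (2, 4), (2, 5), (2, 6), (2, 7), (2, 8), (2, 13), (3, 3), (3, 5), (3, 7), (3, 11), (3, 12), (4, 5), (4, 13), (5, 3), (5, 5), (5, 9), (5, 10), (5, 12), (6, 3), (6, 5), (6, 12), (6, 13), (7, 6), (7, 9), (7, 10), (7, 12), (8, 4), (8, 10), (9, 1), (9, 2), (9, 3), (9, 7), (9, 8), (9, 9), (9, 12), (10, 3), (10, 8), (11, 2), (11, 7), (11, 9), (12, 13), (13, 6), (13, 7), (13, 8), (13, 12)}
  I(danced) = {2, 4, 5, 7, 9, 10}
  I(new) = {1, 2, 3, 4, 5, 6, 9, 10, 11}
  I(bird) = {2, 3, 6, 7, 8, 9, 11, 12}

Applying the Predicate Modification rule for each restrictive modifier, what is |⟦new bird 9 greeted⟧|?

⟦9 greeted⟧ = {x : ⟨9, x⟩ ∈ ⟦greeted⟧} = {1, 2, 3, 7, 8, 9, 12}
⟦bird⟧ = {2, 3, 6, 7, 8, 9, 11, 12}
… ∩ ⟦9 greeted⟧ = {2, 3, 6, 7, 8, 9, 11, 12} ∩ {1, 2, 3, 7, 8, 9, 12} = {2, 3, 7, 8, 9, 12}
… ∩ ⟦new⟧ = {2, 3, 7, 8, 9, 12} ∩ {1, 2, 3, 4, 5, 6, 9, 10, 11} = {2, 3, 9}
⟦new bird 9 greeted⟧ = {2, 3, 9}, so the cardinality is 3.

3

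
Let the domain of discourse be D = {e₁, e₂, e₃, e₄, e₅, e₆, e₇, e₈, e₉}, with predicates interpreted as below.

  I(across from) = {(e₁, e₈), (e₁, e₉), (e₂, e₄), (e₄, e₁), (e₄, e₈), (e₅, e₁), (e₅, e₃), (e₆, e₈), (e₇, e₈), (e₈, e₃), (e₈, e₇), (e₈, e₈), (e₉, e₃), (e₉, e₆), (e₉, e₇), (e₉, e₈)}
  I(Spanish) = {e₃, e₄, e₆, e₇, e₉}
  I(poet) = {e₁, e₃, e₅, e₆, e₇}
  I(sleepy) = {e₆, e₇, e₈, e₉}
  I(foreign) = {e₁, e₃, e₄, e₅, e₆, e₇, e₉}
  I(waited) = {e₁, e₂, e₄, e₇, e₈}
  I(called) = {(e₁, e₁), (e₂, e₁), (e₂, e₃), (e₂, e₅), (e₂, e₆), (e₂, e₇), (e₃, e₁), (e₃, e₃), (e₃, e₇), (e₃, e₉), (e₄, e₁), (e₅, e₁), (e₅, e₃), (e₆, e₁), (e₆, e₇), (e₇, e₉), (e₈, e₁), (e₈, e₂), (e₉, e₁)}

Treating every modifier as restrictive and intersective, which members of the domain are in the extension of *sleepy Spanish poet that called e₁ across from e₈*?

⟦that called e₁⟧ = {x : ⟨x, e₁⟩ ∈ ⟦called⟧} = {e₁, e₂, e₃, e₄, e₅, e₆, e₈, e₉}
⟦across from e₈⟧ = {x : ⟨x, e₈⟩ ∈ ⟦across from⟧} = {e₁, e₄, e₆, e₇, e₈, e₉}
⟦poet⟧ = {e₁, e₃, e₅, e₆, e₇}
… ∩ ⟦that called e₁⟧ = {e₁, e₃, e₅, e₆, e₇} ∩ {e₁, e₂, e₃, e₄, e₅, e₆, e₈, e₉} = {e₁, e₃, e₅, e₆}
… ∩ ⟦across from e₈⟧ = {e₁, e₃, e₅, e₆} ∩ {e₁, e₄, e₆, e₇, e₈, e₉} = {e₁, e₆}
… ∩ ⟦sleepy⟧ = {e₁, e₆} ∩ {e₆, e₇, e₈, e₉} = {e₆}
… ∩ ⟦Spanish⟧ = {e₆} ∩ {e₃, e₄, e₆, e₇, e₉} = {e₆}
So ⟦sleepy Spanish poet that called e₁ across from e₈⟧ = {e₆}.

{e₆}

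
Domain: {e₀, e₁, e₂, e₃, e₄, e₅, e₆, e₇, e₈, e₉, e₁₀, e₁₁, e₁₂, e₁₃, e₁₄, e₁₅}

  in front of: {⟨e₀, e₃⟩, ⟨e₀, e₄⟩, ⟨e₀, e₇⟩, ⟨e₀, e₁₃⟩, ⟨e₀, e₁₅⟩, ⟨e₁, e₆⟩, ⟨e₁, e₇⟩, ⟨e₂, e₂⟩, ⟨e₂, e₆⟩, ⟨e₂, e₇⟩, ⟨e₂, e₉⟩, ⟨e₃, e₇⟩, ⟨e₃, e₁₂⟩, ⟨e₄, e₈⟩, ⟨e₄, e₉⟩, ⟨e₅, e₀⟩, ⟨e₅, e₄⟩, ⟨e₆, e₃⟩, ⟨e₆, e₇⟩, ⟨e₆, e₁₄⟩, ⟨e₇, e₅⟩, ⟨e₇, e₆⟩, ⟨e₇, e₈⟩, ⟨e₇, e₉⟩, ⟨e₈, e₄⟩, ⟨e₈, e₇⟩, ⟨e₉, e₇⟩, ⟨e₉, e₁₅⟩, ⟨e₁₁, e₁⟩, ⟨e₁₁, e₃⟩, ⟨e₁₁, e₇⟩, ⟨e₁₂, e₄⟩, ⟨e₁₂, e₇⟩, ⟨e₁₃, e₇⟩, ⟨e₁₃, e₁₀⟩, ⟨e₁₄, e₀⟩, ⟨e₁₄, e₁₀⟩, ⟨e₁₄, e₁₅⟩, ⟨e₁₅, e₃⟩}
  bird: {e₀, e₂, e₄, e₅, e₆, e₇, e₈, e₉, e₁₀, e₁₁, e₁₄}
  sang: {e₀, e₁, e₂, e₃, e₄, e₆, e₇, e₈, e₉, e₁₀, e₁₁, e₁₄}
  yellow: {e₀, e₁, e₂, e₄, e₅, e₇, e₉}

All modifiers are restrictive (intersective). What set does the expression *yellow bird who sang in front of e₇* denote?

{e₀, e₂, e₉}

⟦who sang⟧ = ⟦sang⟧ = {e₀, e₁, e₂, e₃, e₄, e₆, e₇, e₈, e₉, e₁₀, e₁₁, e₁₄}
⟦in front of e₇⟧ = {x : ⟨x, e₇⟩ ∈ ⟦in front of⟧} = {e₀, e₁, e₂, e₃, e₆, e₈, e₉, e₁₁, e₁₂, e₁₃}
⟦bird⟧ = {e₀, e₂, e₄, e₅, e₆, e₇, e₈, e₉, e₁₀, e₁₁, e₁₄}
… ∩ ⟦who sang⟧ = {e₀, e₂, e₄, e₅, e₆, e₇, e₈, e₉, e₁₀, e₁₁, e₁₄} ∩ {e₀, e₁, e₂, e₃, e₄, e₆, e₇, e₈, e₉, e₁₀, e₁₁, e₁₄} = {e₀, e₂, e₄, e₆, e₇, e₈, e₉, e₁₀, e₁₁, e₁₄}
… ∩ ⟦in front of e₇⟧ = {e₀, e₂, e₄, e₆, e₇, e₈, e₉, e₁₀, e₁₁, e₁₄} ∩ {e₀, e₁, e₂, e₃, e₆, e₈, e₉, e₁₁, e₁₂, e₁₃} = {e₀, e₂, e₆, e₈, e₉, e₁₁}
… ∩ ⟦yellow⟧ = {e₀, e₂, e₆, e₈, e₉, e₁₁} ∩ {e₀, e₁, e₂, e₄, e₅, e₇, e₉} = {e₀, e₂, e₉}
So ⟦yellow bird who sang in front of e₇⟧ = {e₀, e₂, e₉}.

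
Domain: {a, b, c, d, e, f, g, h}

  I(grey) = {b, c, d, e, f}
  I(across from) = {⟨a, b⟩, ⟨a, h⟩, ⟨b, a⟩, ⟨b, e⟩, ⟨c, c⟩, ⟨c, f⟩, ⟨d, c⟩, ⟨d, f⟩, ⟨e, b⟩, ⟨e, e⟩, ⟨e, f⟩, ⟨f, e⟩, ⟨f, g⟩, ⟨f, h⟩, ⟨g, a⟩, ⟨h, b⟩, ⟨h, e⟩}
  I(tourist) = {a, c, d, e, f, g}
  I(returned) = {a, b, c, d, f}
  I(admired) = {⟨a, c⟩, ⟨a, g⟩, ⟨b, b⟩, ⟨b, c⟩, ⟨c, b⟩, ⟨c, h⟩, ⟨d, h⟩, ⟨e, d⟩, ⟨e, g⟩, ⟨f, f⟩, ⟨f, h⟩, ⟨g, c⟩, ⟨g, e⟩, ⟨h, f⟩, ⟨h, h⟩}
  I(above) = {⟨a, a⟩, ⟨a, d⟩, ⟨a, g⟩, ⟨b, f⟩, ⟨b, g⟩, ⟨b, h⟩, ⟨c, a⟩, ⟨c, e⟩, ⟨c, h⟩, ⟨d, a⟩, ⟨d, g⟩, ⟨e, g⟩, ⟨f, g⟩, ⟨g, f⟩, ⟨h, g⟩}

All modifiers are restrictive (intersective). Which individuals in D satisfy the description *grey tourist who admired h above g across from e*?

{f}

⟦who admired h⟧ = {x : ⟨x, h⟩ ∈ ⟦admired⟧} = {c, d, f, h}
⟦above g⟧ = {x : ⟨x, g⟩ ∈ ⟦above⟧} = {a, b, d, e, f, h}
⟦across from e⟧ = {x : ⟨x, e⟩ ∈ ⟦across from⟧} = {b, e, f, h}
⟦tourist⟧ = {a, c, d, e, f, g}
… ∩ ⟦who admired h⟧ = {a, c, d, e, f, g} ∩ {c, d, f, h} = {c, d, f}
… ∩ ⟦above g⟧ = {c, d, f} ∩ {a, b, d, e, f, h} = {d, f}
… ∩ ⟦across from e⟧ = {d, f} ∩ {b, e, f, h} = {f}
… ∩ ⟦grey⟧ = {f} ∩ {b, c, d, e, f} = {f}
So ⟦grey tourist who admired h above g across from e⟧ = {f}.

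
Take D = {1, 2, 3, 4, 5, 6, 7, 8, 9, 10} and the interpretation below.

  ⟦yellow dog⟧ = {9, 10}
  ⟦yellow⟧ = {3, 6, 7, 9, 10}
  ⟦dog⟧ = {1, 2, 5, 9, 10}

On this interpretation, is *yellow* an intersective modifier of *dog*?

⟦yellow⟧ ∩ ⟦dog⟧ = {3, 6, 7, 9, 10} ∩ {1, 2, 5, 9, 10} = {9, 10}
Observed ⟦yellow dog⟧ = {9, 10}.
These coincide, so the modifier is intersective here.

yes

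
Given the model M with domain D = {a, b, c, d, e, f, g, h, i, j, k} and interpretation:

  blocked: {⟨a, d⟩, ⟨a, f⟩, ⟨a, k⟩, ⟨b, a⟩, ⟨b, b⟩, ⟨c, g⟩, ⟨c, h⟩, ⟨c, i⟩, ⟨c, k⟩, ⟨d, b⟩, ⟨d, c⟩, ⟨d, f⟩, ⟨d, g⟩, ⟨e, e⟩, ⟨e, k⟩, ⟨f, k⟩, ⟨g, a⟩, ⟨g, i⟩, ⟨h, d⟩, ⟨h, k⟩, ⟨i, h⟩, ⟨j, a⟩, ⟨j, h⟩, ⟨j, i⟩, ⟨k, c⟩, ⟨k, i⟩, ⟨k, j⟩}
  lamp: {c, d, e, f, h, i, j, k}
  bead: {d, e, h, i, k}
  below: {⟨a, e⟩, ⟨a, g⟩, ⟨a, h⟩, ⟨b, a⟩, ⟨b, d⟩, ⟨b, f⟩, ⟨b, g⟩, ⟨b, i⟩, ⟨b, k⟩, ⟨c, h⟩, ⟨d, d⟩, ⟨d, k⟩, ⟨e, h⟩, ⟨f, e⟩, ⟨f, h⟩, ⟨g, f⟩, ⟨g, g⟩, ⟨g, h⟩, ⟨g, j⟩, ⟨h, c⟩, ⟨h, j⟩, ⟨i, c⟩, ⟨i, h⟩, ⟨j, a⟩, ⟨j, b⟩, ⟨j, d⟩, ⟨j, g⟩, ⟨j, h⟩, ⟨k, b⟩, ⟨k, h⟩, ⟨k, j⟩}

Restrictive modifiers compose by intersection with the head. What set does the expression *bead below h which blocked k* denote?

{e}

⟦below h⟧ = {x : ⟨x, h⟩ ∈ ⟦below⟧} = {a, c, e, f, g, i, j, k}
⟦which blocked k⟧ = {x : ⟨x, k⟩ ∈ ⟦blocked⟧} = {a, c, e, f, h}
⟦bead⟧ = {d, e, h, i, k}
… ∩ ⟦below h⟧ = {d, e, h, i, k} ∩ {a, c, e, f, g, i, j, k} = {e, i, k}
… ∩ ⟦which blocked k⟧ = {e, i, k} ∩ {a, c, e, f, h} = {e}
So ⟦bead below h which blocked k⟧ = {e}.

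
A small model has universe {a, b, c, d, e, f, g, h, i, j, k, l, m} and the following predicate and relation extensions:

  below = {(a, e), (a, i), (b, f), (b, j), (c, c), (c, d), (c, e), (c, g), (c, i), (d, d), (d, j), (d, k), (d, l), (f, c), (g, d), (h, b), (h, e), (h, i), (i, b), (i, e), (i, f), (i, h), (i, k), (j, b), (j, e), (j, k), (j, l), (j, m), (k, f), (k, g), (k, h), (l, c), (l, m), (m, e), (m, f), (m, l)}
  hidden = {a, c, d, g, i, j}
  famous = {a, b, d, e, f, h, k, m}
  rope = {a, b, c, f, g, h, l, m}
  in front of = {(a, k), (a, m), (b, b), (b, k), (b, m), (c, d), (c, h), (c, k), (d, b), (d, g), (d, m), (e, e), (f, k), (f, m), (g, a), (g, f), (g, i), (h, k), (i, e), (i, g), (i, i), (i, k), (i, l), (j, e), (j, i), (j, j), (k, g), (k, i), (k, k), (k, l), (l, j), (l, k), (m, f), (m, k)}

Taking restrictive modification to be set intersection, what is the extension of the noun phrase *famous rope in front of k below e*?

{a, h, m}

⟦in front of k⟧ = {x : ⟨x, k⟩ ∈ ⟦in front of⟧} = {a, b, c, f, h, i, k, l, m}
⟦below e⟧ = {x : ⟨x, e⟩ ∈ ⟦below⟧} = {a, c, h, i, j, m}
⟦rope⟧ = {a, b, c, f, g, h, l, m}
… ∩ ⟦in front of k⟧ = {a, b, c, f, g, h, l, m} ∩ {a, b, c, f, h, i, k, l, m} = {a, b, c, f, h, l, m}
… ∩ ⟦below e⟧ = {a, b, c, f, h, l, m} ∩ {a, c, h, i, j, m} = {a, c, h, m}
… ∩ ⟦famous⟧ = {a, c, h, m} ∩ {a, b, d, e, f, h, k, m} = {a, h, m}
So ⟦famous rope in front of k below e⟧ = {a, h, m}.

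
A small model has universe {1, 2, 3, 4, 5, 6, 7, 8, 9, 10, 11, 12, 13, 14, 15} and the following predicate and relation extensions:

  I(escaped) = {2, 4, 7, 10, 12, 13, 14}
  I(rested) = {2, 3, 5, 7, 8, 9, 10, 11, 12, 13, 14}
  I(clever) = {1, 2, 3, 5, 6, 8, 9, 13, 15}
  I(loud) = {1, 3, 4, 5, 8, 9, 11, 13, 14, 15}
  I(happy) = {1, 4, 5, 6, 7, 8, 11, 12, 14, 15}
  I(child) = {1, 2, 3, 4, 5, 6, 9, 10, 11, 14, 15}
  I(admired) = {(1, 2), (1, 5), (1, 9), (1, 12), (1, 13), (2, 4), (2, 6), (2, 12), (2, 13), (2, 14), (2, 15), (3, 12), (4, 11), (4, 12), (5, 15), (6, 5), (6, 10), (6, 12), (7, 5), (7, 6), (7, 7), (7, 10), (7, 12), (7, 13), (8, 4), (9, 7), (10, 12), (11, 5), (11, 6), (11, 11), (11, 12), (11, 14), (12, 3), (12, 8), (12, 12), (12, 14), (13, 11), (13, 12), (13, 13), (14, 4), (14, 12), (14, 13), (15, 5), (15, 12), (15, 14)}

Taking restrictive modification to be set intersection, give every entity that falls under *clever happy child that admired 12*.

{1, 6, 15}

⟦that admired 12⟧ = {x : ⟨x, 12⟩ ∈ ⟦admired⟧} = {1, 2, 3, 4, 6, 7, 10, 11, 12, 13, 14, 15}
⟦child⟧ = {1, 2, 3, 4, 5, 6, 9, 10, 11, 14, 15}
… ∩ ⟦that admired 12⟧ = {1, 2, 3, 4, 5, 6, 9, 10, 11, 14, 15} ∩ {1, 2, 3, 4, 6, 7, 10, 11, 12, 13, 14, 15} = {1, 2, 3, 4, 6, 10, 11, 14, 15}
… ∩ ⟦clever⟧ = {1, 2, 3, 4, 6, 10, 11, 14, 15} ∩ {1, 2, 3, 5, 6, 8, 9, 13, 15} = {1, 2, 3, 6, 15}
… ∩ ⟦happy⟧ = {1, 2, 3, 6, 15} ∩ {1, 4, 5, 6, 7, 8, 11, 12, 14, 15} = {1, 6, 15}
So ⟦clever happy child that admired 12⟧ = {1, 6, 15}.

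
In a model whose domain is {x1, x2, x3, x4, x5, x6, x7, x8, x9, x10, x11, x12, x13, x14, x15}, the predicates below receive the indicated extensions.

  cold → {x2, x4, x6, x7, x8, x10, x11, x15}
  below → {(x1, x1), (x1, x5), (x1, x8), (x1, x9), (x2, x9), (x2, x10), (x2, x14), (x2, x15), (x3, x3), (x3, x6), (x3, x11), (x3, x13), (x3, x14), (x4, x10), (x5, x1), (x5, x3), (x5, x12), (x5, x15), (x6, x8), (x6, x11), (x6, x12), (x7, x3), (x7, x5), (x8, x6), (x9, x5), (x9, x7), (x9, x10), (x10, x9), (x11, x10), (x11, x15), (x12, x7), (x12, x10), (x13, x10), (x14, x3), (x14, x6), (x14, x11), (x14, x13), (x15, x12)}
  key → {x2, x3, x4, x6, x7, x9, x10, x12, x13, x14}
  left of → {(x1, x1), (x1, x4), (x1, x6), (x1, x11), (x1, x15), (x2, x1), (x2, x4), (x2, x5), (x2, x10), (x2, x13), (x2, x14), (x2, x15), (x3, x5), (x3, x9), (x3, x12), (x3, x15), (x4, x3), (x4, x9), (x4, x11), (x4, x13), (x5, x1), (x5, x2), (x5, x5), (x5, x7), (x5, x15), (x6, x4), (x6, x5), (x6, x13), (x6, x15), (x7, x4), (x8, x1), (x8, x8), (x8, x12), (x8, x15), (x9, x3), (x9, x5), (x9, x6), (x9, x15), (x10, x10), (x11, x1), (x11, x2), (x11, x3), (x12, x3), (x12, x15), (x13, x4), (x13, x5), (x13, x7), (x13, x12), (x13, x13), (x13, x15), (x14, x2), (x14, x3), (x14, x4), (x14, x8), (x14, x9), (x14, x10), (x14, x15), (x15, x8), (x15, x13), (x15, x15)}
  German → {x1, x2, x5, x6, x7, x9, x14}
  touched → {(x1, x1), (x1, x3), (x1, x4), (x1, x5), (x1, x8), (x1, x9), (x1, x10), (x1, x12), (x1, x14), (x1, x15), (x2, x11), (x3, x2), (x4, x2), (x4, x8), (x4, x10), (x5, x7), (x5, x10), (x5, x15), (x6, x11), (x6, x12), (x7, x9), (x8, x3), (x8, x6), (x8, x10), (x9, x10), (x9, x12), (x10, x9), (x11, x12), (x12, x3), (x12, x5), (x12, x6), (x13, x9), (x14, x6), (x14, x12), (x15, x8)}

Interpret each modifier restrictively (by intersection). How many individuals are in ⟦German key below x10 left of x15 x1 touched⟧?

1

⟦below x10⟧ = {x : ⟨x, x10⟩ ∈ ⟦below⟧} = {x2, x4, x9, x11, x12, x13}
⟦left of x15⟧ = {x : ⟨x, x15⟩ ∈ ⟦left of⟧} = {x1, x2, x3, x5, x6, x8, x9, x12, x13, x14, x15}
⟦x1 touched⟧ = {x : ⟨x1, x⟩ ∈ ⟦touched⟧} = {x1, x3, x4, x5, x8, x9, x10, x12, x14, x15}
⟦key⟧ = {x2, x3, x4, x6, x7, x9, x10, x12, x13, x14}
… ∩ ⟦below x10⟧ = {x2, x3, x4, x6, x7, x9, x10, x12, x13, x14} ∩ {x2, x4, x9, x11, x12, x13} = {x2, x4, x9, x12, x13}
… ∩ ⟦left of x15⟧ = {x2, x4, x9, x12, x13} ∩ {x1, x2, x3, x5, x6, x8, x9, x12, x13, x14, x15} = {x2, x9, x12, x13}
… ∩ ⟦x1 touched⟧ = {x2, x9, x12, x13} ∩ {x1, x3, x4, x5, x8, x9, x10, x12, x14, x15} = {x9, x12}
… ∩ ⟦German⟧ = {x9, x12} ∩ {x1, x2, x5, x6, x7, x9, x14} = {x9}
⟦German key below x10 left of x15 x1 touched⟧ = {x9}, so the cardinality is 1.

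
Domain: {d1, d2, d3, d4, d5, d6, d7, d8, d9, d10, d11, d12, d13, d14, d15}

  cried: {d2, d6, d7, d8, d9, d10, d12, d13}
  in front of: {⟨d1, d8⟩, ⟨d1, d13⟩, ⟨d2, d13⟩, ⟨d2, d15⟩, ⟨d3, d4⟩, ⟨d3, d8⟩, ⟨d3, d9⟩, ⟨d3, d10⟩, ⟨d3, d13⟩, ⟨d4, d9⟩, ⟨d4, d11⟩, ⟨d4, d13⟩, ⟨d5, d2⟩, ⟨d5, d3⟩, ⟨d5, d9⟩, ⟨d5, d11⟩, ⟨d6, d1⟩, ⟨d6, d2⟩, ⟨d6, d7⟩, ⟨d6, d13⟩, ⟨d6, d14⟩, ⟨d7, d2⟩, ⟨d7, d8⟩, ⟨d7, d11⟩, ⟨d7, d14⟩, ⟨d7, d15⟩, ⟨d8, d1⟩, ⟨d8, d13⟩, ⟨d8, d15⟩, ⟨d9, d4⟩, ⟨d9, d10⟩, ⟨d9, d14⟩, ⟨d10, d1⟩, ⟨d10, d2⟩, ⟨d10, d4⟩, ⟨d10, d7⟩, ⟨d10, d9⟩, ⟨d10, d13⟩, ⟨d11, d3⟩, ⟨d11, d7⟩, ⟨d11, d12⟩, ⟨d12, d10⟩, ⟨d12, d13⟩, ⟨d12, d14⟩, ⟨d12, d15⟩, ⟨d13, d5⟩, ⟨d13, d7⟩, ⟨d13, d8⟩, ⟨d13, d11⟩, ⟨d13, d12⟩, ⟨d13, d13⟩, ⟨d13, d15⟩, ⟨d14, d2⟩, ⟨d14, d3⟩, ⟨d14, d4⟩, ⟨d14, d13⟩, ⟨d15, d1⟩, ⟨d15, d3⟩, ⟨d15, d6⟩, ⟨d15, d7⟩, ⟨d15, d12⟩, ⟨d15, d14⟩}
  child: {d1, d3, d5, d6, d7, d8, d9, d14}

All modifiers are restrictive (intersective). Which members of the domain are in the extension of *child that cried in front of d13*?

{d6, d8}

⟦that cried⟧ = ⟦cried⟧ = {d2, d6, d7, d8, d9, d10, d12, d13}
⟦in front of d13⟧ = {x : ⟨x, d13⟩ ∈ ⟦in front of⟧} = {d1, d2, d3, d4, d6, d8, d10, d12, d13, d14}
⟦child⟧ = {d1, d3, d5, d6, d7, d8, d9, d14}
… ∩ ⟦that cried⟧ = {d1, d3, d5, d6, d7, d8, d9, d14} ∩ {d2, d6, d7, d8, d9, d10, d12, d13} = {d6, d7, d8, d9}
… ∩ ⟦in front of d13⟧ = {d6, d7, d8, d9} ∩ {d1, d2, d3, d4, d6, d8, d10, d12, d13, d14} = {d6, d8}
So ⟦child that cried in front of d13⟧ = {d6, d8}.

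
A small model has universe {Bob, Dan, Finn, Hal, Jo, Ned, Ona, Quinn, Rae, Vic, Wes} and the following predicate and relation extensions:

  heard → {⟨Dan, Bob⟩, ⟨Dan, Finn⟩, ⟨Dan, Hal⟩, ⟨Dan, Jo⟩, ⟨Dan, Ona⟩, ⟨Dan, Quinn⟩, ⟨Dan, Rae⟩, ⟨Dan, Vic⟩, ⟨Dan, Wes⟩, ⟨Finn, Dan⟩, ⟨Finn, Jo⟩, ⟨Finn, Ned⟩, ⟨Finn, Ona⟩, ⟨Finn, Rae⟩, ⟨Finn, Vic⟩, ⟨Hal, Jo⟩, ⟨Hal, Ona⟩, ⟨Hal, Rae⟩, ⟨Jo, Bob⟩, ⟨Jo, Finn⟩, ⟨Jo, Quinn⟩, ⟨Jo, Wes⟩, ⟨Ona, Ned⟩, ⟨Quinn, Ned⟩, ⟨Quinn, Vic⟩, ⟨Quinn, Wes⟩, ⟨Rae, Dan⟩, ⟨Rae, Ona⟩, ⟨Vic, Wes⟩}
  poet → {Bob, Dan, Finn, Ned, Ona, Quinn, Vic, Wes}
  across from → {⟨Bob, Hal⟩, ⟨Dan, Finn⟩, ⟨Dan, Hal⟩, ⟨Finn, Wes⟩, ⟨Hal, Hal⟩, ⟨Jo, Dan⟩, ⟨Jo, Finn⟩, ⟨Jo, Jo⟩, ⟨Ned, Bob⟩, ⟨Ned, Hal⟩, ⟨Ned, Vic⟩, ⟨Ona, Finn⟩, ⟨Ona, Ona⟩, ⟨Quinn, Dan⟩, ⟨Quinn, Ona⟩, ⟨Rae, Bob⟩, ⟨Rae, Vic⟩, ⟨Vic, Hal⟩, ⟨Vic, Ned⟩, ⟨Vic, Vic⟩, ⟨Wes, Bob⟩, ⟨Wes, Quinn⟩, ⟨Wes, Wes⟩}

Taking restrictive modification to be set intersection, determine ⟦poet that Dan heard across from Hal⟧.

⟦that Dan heard⟧ = {x : ⟨Dan, x⟩ ∈ ⟦heard⟧} = {Bob, Finn, Hal, Jo, Ona, Quinn, Rae, Vic, Wes}
⟦across from Hal⟧ = {x : ⟨x, Hal⟩ ∈ ⟦across from⟧} = {Bob, Dan, Hal, Ned, Vic}
⟦poet⟧ = {Bob, Dan, Finn, Ned, Ona, Quinn, Vic, Wes}
… ∩ ⟦that Dan heard⟧ = {Bob, Dan, Finn, Ned, Ona, Quinn, Vic, Wes} ∩ {Bob, Finn, Hal, Jo, Ona, Quinn, Rae, Vic, Wes} = {Bob, Finn, Ona, Quinn, Vic, Wes}
… ∩ ⟦across from Hal⟧ = {Bob, Finn, Ona, Quinn, Vic, Wes} ∩ {Bob, Dan, Hal, Ned, Vic} = {Bob, Vic}
So ⟦poet that Dan heard across from Hal⟧ = {Bob, Vic}.

{Bob, Vic}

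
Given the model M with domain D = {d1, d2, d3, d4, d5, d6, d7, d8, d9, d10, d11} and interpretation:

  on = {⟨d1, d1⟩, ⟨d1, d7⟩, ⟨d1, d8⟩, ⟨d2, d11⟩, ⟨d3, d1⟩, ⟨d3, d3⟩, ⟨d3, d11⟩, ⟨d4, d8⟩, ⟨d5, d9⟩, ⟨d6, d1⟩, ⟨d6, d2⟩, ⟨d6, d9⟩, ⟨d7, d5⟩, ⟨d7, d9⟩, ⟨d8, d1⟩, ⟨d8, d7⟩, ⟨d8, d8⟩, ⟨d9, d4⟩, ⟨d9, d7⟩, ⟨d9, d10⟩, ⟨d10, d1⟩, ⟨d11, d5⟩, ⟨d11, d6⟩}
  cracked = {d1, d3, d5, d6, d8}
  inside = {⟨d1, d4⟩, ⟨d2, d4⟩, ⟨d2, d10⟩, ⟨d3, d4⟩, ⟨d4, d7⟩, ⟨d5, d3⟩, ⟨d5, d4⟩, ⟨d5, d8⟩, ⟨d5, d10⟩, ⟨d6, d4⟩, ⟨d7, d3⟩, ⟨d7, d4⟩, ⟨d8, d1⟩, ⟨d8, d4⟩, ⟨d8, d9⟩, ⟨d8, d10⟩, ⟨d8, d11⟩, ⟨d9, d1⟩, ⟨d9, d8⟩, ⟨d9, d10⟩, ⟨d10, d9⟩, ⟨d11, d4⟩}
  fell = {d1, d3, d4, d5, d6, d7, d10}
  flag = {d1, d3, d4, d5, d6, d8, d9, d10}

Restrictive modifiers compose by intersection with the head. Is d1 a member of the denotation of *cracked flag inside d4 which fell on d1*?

⟦inside d4⟧ = {x : ⟨x, d4⟩ ∈ ⟦inside⟧} = {d1, d2, d3, d5, d6, d7, d8, d11}
⟦which fell⟧ = ⟦fell⟧ = {d1, d3, d4, d5, d6, d7, d10}
⟦on d1⟧ = {x : ⟨x, d1⟩ ∈ ⟦on⟧} = {d1, d3, d6, d8, d10}
⟦flag⟧ = {d1, d3, d4, d5, d6, d8, d9, d10}
… ∩ ⟦inside d4⟧ = {d1, d3, d4, d5, d6, d8, d9, d10} ∩ {d1, d2, d3, d5, d6, d7, d8, d11} = {d1, d3, d5, d6, d8}
… ∩ ⟦which fell⟧ = {d1, d3, d5, d6, d8} ∩ {d1, d3, d4, d5, d6, d7, d10} = {d1, d3, d5, d6}
… ∩ ⟦on d1⟧ = {d1, d3, d5, d6} ∩ {d1, d3, d6, d8, d10} = {d1, d3, d6}
… ∩ ⟦cracked⟧ = {d1, d3, d6} ∩ {d1, d3, d5, d6, d8} = {d1, d3, d6}
⟦cracked flag inside d4 which fell on d1⟧ = {d1, d3, d6}; d1 ∈ this set.

yes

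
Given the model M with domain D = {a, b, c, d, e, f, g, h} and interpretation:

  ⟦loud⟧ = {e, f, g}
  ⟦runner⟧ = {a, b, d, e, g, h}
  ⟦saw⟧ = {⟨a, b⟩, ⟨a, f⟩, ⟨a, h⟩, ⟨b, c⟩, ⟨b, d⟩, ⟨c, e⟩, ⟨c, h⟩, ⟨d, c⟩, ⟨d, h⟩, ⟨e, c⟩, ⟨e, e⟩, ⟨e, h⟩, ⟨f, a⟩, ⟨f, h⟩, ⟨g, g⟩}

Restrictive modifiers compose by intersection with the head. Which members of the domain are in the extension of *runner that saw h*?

⟦that saw h⟧ = {x : ⟨x, h⟩ ∈ ⟦saw⟧} = {a, c, d, e, f}
⟦runner⟧ = {a, b, d, e, g, h}
… ∩ ⟦that saw h⟧ = {a, b, d, e, g, h} ∩ {a, c, d, e, f} = {a, d, e}
So ⟦runner that saw h⟧ = {a, d, e}.

{a, d, e}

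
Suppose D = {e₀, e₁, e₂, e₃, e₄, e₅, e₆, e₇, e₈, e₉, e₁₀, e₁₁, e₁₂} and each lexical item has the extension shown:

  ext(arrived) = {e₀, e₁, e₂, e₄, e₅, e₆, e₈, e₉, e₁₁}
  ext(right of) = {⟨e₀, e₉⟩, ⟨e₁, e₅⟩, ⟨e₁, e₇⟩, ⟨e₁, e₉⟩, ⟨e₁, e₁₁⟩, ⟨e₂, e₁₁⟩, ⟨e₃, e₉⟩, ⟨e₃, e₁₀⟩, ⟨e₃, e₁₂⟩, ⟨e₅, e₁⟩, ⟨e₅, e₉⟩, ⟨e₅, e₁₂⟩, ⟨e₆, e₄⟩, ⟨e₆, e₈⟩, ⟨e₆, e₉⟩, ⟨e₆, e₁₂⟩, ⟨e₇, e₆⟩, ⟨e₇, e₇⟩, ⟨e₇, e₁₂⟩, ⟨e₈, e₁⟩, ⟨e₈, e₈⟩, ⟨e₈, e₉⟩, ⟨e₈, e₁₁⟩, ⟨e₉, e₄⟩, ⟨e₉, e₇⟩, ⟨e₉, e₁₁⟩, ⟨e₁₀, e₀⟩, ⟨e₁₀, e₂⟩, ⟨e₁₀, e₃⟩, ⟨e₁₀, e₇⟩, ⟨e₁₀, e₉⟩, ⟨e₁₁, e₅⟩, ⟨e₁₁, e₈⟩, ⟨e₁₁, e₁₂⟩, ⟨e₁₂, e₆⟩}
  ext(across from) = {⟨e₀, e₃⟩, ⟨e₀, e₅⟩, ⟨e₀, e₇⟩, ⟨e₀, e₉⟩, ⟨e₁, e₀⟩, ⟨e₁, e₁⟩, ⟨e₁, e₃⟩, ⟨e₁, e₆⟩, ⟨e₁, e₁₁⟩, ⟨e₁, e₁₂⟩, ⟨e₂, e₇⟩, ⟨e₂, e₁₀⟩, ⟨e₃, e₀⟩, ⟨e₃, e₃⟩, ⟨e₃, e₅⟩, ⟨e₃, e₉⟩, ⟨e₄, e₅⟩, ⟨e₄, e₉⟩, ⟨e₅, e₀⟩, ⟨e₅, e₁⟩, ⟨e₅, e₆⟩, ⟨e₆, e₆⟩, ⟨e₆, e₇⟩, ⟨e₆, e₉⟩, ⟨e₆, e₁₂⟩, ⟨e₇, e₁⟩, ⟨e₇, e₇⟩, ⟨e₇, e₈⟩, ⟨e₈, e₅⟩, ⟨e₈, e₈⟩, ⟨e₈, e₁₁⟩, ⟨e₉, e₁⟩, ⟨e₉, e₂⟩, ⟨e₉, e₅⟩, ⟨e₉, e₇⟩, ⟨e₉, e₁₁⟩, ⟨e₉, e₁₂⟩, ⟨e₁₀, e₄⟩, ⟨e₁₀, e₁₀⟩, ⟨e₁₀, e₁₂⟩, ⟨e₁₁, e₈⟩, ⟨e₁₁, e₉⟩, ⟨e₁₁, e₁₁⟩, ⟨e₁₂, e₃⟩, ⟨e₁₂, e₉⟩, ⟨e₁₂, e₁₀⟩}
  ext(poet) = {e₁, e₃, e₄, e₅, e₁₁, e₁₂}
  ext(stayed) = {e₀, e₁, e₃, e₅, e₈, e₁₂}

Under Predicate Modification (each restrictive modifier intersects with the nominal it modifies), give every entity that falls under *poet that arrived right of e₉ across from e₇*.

∅

⟦that arrived⟧ = ⟦arrived⟧ = {e₀, e₁, e₂, e₄, e₅, e₆, e₈, e₉, e₁₁}
⟦right of e₉⟧ = {x : ⟨x, e₉⟩ ∈ ⟦right of⟧} = {e₀, e₁, e₃, e₅, e₆, e₈, e₁₀}
⟦across from e₇⟧ = {x : ⟨x, e₇⟩ ∈ ⟦across from⟧} = {e₀, e₂, e₆, e₇, e₉}
⟦poet⟧ = {e₁, e₃, e₄, e₅, e₁₁, e₁₂}
… ∩ ⟦that arrived⟧ = {e₁, e₃, e₄, e₅, e₁₁, e₁₂} ∩ {e₀, e₁, e₂, e₄, e₅, e₆, e₈, e₉, e₁₁} = {e₁, e₄, e₅, e₁₁}
… ∩ ⟦right of e₉⟧ = {e₁, e₄, e₅, e₁₁} ∩ {e₀, e₁, e₃, e₅, e₆, e₈, e₁₀} = {e₁, e₅}
… ∩ ⟦across from e₇⟧ = {e₁, e₅} ∩ {e₀, e₂, e₆, e₇, e₉} = ∅
So ⟦poet that arrived right of e₉ across from e₇⟧ = ∅.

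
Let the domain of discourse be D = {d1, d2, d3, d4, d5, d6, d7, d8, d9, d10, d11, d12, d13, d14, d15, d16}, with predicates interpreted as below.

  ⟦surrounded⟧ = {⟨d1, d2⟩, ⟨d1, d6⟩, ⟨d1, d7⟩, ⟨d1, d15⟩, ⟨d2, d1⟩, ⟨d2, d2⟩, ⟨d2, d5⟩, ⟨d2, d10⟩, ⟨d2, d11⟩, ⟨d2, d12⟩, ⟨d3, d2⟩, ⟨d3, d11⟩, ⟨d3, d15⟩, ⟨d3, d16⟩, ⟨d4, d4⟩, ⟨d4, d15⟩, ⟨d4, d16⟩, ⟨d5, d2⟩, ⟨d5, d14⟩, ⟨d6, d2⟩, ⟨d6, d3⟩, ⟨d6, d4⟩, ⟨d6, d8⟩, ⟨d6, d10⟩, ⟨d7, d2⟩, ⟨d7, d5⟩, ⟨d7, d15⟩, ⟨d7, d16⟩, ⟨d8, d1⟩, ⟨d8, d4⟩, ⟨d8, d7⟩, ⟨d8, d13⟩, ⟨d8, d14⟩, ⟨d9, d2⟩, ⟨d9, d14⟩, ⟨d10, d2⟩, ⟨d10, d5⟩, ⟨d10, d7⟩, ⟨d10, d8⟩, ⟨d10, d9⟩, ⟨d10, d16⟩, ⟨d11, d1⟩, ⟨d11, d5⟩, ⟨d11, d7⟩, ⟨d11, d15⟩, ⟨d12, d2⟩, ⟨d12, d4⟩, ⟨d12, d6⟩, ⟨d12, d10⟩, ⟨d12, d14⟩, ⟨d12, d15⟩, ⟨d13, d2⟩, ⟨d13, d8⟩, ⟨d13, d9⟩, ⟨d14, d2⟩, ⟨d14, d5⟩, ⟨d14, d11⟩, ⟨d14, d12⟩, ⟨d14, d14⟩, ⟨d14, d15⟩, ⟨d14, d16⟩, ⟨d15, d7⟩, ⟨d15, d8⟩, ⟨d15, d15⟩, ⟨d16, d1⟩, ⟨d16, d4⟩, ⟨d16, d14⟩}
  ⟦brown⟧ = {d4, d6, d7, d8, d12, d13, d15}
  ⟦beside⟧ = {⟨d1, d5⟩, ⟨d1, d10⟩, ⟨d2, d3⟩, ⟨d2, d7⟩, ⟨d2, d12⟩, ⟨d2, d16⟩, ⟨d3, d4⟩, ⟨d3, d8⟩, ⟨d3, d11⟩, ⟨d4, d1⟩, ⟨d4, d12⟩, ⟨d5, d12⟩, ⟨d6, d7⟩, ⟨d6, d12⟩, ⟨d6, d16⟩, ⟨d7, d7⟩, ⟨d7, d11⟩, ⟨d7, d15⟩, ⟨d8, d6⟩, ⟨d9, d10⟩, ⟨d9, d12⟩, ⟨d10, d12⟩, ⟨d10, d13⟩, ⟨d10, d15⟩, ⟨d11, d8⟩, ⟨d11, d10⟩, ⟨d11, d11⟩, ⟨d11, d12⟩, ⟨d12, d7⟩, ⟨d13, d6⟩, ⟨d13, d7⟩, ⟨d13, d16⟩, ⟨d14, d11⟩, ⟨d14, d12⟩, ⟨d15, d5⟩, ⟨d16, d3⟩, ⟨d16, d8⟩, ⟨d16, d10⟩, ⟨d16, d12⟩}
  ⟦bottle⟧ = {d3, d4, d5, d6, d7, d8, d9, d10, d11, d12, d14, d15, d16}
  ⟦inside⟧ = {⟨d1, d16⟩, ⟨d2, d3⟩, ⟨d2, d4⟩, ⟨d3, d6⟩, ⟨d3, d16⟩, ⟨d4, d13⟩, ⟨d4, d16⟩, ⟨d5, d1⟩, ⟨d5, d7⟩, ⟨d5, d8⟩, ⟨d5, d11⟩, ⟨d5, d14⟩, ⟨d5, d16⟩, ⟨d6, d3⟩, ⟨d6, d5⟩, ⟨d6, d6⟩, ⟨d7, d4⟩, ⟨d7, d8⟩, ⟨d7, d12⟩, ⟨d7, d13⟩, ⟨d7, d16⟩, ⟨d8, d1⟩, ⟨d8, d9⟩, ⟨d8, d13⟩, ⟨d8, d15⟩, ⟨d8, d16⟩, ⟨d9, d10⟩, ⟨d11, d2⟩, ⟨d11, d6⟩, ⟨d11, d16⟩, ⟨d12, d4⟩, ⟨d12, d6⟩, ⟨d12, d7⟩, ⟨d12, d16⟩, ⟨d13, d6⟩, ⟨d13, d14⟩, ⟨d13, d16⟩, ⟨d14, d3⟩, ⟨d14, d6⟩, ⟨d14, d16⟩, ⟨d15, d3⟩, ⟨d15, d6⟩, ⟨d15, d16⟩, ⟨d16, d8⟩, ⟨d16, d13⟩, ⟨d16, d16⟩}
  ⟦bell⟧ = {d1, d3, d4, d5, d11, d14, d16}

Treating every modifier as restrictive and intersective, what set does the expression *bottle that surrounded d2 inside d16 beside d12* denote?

{d5, d14}

⟦that surrounded d2⟧ = {x : ⟨x, d2⟩ ∈ ⟦surrounded⟧} = {d1, d2, d3, d5, d6, d7, d9, d10, d12, d13, d14}
⟦inside d16⟧ = {x : ⟨x, d16⟩ ∈ ⟦inside⟧} = {d1, d3, d4, d5, d7, d8, d11, d12, d13, d14, d15, d16}
⟦beside d12⟧ = {x : ⟨x, d12⟩ ∈ ⟦beside⟧} = {d2, d4, d5, d6, d9, d10, d11, d14, d16}
⟦bottle⟧ = {d3, d4, d5, d6, d7, d8, d9, d10, d11, d12, d14, d15, d16}
… ∩ ⟦that surrounded d2⟧ = {d3, d4, d5, d6, d7, d8, d9, d10, d11, d12, d14, d15, d16} ∩ {d1, d2, d3, d5, d6, d7, d9, d10, d12, d13, d14} = {d3, d5, d6, d7, d9, d10, d12, d14}
… ∩ ⟦inside d16⟧ = {d3, d5, d6, d7, d9, d10, d12, d14} ∩ {d1, d3, d4, d5, d7, d8, d11, d12, d13, d14, d15, d16} = {d3, d5, d7, d12, d14}
… ∩ ⟦beside d12⟧ = {d3, d5, d7, d12, d14} ∩ {d2, d4, d5, d6, d9, d10, d11, d14, d16} = {d5, d14}
So ⟦bottle that surrounded d2 inside d16 beside d12⟧ = {d5, d14}.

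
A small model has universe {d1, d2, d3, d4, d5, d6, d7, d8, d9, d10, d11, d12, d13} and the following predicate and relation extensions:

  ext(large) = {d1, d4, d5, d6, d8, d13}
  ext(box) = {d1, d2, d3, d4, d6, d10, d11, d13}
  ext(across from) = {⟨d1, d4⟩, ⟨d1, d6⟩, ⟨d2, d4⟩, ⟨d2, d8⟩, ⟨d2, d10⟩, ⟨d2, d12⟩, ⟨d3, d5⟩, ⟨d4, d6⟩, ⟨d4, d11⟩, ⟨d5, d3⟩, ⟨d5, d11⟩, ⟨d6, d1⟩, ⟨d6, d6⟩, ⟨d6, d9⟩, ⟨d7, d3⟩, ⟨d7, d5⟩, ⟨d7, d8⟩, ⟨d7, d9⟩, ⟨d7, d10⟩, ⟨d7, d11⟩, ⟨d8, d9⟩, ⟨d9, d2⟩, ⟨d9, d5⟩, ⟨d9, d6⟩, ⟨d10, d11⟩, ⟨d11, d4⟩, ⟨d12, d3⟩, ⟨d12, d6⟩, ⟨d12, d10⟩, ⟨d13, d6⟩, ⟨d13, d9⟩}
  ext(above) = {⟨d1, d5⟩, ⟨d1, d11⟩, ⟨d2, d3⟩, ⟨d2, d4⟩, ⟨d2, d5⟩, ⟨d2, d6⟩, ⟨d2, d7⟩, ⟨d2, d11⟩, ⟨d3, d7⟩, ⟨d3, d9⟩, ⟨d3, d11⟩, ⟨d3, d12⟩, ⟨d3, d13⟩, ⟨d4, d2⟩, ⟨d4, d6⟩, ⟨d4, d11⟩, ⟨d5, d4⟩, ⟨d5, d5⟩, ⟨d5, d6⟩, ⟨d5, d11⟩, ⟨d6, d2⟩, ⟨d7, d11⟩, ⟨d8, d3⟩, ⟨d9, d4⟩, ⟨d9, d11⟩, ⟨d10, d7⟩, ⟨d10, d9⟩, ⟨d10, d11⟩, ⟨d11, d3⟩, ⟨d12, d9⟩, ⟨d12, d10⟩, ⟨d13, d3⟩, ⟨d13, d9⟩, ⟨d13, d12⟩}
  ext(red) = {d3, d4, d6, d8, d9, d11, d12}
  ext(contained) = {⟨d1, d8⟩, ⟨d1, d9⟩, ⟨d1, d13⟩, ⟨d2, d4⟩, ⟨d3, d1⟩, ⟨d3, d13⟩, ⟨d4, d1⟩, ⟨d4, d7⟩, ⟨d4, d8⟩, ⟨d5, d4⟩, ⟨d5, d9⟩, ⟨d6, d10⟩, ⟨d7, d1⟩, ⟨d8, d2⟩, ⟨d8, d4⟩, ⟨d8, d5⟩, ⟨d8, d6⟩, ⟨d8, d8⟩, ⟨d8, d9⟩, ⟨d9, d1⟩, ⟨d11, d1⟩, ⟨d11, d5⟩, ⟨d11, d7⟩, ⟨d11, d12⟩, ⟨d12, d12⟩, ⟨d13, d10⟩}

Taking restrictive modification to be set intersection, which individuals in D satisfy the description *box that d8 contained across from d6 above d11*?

{d4}

⟦that d8 contained⟧ = {x : ⟨d8, x⟩ ∈ ⟦contained⟧} = {d2, d4, d5, d6, d8, d9}
⟦across from d6⟧ = {x : ⟨x, d6⟩ ∈ ⟦across from⟧} = {d1, d4, d6, d9, d12, d13}
⟦above d11⟧ = {x : ⟨x, d11⟩ ∈ ⟦above⟧} = {d1, d2, d3, d4, d5, d7, d9, d10}
⟦box⟧ = {d1, d2, d3, d4, d6, d10, d11, d13}
… ∩ ⟦that d8 contained⟧ = {d1, d2, d3, d4, d6, d10, d11, d13} ∩ {d2, d4, d5, d6, d8, d9} = {d2, d4, d6}
… ∩ ⟦across from d6⟧ = {d2, d4, d6} ∩ {d1, d4, d6, d9, d12, d13} = {d4, d6}
… ∩ ⟦above d11⟧ = {d4, d6} ∩ {d1, d2, d3, d4, d5, d7, d9, d10} = {d4}
So ⟦box that d8 contained across from d6 above d11⟧ = {d4}.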